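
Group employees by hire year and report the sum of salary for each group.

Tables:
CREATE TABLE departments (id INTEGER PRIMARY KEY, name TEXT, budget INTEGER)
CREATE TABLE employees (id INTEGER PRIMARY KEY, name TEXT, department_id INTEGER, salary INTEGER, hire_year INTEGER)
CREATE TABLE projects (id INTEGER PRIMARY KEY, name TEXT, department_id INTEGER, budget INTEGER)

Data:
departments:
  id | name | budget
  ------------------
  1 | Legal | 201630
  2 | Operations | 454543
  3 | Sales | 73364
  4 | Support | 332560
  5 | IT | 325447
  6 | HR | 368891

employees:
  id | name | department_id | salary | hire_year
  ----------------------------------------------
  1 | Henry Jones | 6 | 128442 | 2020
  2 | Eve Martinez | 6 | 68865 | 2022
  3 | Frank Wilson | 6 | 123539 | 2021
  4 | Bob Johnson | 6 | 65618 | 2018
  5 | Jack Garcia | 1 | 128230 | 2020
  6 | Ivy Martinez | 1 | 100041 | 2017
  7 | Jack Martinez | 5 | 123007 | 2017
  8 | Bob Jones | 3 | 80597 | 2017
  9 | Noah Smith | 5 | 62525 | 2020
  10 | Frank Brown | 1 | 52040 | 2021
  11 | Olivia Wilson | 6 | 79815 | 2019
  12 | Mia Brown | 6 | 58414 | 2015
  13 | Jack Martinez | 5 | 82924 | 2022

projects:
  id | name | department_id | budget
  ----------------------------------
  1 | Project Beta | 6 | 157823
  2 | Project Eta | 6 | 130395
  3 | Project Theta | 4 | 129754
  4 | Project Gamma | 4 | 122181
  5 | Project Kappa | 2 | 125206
SELECT hire_year, SUM(salary) AS sum_salary FROM employees GROUP BY hire_year

Execution result:
hire_year | sum_salary
2015 | 58414
2017 | 303645
2018 | 65618
2019 | 79815
2020 | 319197
2021 | 175579
2022 | 151789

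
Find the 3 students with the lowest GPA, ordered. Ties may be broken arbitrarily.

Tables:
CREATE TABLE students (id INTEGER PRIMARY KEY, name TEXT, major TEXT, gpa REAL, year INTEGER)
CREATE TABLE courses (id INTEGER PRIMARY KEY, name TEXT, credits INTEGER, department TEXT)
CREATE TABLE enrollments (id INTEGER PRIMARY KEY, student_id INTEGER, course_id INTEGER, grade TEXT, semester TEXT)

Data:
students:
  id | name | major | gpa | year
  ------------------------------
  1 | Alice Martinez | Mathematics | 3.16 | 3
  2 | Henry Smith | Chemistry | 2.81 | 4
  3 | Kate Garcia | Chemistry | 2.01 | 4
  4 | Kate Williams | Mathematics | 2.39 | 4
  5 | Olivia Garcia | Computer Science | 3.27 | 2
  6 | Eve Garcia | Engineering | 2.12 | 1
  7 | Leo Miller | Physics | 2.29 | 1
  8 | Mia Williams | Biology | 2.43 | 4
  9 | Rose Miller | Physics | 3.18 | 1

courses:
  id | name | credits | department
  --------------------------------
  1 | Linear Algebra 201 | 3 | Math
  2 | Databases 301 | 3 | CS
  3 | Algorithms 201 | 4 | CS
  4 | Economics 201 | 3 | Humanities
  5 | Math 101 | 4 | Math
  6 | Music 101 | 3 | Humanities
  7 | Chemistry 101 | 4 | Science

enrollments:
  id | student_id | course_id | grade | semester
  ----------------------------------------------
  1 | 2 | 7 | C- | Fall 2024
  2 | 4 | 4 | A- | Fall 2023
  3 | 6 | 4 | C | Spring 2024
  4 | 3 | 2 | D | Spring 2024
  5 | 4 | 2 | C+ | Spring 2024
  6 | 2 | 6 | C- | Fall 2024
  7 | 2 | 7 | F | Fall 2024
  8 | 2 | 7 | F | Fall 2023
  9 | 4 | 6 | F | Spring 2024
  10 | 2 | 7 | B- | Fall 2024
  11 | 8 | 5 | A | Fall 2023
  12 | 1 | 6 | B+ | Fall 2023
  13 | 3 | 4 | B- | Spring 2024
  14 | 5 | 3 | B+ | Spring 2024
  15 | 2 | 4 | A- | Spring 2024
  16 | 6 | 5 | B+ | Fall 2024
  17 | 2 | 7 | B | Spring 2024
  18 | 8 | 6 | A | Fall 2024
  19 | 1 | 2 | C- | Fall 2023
SELECT name, gpa FROM students ORDER BY gpa ASC LIMIT 3

Execution result:
name | gpa
Kate Garcia | 2.01
Eve Garcia | 2.12
Leo Miller | 2.29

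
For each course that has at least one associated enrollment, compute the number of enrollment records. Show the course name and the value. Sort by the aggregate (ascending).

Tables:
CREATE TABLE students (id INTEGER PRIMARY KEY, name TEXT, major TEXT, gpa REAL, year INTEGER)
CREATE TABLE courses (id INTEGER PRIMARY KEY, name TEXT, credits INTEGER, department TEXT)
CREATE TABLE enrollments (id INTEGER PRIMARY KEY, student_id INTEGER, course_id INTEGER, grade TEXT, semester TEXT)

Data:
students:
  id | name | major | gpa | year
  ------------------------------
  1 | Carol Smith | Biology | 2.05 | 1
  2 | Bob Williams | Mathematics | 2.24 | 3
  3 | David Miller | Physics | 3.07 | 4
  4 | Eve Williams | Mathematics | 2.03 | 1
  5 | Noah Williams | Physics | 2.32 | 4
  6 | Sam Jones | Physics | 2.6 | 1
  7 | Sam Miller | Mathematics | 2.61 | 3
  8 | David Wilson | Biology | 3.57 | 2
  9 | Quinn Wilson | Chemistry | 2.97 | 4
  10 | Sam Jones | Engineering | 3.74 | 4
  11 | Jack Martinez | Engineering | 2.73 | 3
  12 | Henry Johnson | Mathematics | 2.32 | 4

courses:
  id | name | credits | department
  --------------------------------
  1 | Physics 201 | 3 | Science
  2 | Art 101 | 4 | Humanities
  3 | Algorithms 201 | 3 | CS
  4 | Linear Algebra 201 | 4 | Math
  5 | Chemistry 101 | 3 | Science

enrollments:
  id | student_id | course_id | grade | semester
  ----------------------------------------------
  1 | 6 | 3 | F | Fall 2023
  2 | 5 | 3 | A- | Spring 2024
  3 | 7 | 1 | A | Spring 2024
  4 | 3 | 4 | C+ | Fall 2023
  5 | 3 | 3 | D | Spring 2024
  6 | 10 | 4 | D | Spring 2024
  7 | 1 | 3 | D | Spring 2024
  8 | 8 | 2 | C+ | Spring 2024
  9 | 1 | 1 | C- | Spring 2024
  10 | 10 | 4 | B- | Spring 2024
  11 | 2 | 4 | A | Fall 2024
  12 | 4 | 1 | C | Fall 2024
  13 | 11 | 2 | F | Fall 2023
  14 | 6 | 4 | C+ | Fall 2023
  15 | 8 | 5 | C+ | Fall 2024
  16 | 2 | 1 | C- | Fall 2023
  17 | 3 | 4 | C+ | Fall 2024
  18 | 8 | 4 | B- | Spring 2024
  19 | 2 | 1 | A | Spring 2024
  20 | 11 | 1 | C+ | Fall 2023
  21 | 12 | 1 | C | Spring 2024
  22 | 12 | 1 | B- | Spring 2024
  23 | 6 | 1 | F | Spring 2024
SELECT p.name, COUNT(*) AS n FROM enrollments c JOIN courses p ON c.course_id = p.id GROUP BY p.id, p.name ORDER BY n ASC

Execution result:
name | n
Chemistry 101 | 1
Art 101 | 2
Algorithms 201 | 4
Linear Algebra 201 | 7
Physics 201 | 9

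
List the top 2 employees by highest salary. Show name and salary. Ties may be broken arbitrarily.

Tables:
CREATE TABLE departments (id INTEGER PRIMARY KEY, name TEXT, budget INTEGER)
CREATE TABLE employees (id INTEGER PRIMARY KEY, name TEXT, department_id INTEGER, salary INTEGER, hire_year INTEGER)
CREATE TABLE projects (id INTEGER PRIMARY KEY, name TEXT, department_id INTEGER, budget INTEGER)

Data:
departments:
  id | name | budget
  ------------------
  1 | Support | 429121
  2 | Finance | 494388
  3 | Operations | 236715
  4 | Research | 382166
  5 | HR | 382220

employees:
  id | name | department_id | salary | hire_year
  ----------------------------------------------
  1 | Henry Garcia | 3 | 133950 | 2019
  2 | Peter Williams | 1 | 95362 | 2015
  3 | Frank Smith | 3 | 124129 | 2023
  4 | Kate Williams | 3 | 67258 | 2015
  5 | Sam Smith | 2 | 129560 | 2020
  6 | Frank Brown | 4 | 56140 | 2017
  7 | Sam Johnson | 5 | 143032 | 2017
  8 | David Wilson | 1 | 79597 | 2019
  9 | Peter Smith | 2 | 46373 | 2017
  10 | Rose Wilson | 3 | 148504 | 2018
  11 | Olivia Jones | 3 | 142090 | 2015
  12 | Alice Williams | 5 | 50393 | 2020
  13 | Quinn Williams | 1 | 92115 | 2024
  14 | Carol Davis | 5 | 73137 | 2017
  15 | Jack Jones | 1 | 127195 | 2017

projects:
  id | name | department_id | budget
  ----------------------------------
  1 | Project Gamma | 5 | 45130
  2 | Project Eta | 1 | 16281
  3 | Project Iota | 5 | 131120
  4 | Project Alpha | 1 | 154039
SELECT name, salary FROM employees ORDER BY salary DESC LIMIT 2

Execution result:
name | salary
Rose Wilson | 148504
Sam Johnson | 143032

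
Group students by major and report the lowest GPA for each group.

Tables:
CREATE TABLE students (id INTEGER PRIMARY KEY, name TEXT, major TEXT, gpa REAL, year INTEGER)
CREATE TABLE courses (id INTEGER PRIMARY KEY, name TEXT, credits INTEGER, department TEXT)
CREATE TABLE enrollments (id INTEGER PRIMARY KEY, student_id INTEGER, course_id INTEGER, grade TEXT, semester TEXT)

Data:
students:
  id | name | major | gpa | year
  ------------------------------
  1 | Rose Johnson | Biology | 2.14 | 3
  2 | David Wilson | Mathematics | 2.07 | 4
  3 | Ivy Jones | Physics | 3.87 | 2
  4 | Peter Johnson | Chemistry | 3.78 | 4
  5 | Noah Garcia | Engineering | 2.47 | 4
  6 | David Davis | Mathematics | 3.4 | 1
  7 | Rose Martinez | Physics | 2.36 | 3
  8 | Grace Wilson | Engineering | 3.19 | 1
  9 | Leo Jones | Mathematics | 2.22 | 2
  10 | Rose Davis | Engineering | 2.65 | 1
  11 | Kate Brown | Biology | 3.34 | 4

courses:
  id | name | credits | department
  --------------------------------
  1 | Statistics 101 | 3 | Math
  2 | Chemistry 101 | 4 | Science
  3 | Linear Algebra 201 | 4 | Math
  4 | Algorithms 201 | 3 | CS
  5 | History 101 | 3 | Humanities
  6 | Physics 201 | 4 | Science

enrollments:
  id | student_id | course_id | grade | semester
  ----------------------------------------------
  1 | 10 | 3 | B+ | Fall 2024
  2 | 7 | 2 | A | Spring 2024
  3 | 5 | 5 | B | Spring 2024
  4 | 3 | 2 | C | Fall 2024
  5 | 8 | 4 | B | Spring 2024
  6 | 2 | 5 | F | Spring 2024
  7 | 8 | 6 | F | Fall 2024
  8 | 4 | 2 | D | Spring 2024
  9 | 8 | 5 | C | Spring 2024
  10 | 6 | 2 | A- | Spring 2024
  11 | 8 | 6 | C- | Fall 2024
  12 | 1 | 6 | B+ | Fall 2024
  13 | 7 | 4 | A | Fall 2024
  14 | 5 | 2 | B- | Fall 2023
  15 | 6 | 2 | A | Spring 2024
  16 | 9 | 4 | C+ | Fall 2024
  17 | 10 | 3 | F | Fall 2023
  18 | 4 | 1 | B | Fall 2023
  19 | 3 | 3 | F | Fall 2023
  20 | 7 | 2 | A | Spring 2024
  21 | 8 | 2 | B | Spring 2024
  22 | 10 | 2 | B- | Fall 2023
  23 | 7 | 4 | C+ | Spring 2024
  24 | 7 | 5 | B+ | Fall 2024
SELECT major, MIN(gpa) AS min_gpa FROM students GROUP BY major

Execution result:
major | min_gpa
Biology | 2.14
Chemistry | 3.78
Engineering | 2.47
Mathematics | 2.07
Physics | 2.36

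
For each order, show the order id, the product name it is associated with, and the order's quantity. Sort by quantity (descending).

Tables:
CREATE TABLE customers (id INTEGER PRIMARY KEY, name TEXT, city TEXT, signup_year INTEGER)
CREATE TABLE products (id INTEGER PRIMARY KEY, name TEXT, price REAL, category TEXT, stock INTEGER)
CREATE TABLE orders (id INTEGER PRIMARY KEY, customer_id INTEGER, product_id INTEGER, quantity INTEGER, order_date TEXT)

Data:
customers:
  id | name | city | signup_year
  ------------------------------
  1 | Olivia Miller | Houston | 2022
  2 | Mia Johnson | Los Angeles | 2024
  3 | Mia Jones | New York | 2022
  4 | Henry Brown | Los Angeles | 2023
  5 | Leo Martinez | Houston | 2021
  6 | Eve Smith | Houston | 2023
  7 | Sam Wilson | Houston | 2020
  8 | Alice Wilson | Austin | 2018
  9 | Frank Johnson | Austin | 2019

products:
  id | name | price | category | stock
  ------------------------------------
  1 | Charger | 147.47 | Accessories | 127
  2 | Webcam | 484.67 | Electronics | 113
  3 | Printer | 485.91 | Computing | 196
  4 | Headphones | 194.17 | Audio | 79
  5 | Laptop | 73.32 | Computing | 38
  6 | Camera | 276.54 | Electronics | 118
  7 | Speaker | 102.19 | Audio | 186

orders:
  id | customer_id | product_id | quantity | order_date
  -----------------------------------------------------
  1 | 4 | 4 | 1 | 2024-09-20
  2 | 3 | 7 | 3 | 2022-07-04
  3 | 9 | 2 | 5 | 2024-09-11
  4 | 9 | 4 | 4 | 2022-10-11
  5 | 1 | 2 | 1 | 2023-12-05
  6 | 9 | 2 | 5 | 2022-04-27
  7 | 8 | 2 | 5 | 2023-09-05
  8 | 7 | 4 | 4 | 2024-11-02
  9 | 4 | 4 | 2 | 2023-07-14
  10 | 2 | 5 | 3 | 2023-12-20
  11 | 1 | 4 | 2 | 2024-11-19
SELECT c.id, p.name AS product, c.quantity FROM orders c JOIN products p ON c.product_id = p.id ORDER BY c.quantity DESC

Execution result:
id | product | quantity
3 | Webcam | 5
6 | Webcam | 5
7 | Webcam | 5
4 | Headphones | 4
8 | Headphones | 4
2 | Speaker | 3
10 | Laptop | 3
9 | Headphones | 2
11 | Headphones | 2
1 | Headphones | 1
5 | Webcam | 1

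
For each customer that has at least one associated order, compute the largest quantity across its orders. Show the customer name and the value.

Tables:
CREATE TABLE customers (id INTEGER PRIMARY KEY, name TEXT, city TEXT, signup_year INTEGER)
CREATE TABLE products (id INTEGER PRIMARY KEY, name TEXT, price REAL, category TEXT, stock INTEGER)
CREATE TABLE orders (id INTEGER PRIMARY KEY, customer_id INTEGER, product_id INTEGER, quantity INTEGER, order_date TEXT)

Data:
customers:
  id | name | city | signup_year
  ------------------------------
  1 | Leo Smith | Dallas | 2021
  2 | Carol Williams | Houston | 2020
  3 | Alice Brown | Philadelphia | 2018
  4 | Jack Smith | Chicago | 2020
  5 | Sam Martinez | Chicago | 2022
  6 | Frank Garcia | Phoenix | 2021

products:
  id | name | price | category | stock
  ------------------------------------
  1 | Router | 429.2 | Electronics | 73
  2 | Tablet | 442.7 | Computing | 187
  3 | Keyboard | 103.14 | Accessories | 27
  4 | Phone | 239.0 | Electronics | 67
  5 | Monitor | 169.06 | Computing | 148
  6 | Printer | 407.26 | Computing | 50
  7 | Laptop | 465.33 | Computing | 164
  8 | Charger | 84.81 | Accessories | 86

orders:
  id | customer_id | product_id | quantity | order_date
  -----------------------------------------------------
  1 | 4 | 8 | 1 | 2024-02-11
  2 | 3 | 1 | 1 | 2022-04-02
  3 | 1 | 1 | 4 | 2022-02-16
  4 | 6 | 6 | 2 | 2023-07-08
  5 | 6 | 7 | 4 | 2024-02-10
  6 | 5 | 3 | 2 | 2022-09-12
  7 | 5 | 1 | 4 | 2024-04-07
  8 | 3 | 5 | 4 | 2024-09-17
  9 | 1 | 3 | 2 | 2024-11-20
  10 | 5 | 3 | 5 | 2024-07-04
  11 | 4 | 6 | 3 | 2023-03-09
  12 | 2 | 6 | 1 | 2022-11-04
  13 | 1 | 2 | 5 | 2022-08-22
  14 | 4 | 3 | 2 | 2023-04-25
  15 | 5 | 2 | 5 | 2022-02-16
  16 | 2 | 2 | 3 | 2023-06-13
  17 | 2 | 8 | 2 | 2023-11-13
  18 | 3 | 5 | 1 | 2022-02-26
SELECT p.name, MAX(c.quantity) AS max_quantity FROM orders c JOIN customers p ON c.customer_id = p.id GROUP BY p.id, p.name

Execution result:
name | max_quantity
Leo Smith | 5
Carol Williams | 3
Alice Brown | 4
Jack Smith | 3
Sam Martinez | 5
Frank Garcia | 4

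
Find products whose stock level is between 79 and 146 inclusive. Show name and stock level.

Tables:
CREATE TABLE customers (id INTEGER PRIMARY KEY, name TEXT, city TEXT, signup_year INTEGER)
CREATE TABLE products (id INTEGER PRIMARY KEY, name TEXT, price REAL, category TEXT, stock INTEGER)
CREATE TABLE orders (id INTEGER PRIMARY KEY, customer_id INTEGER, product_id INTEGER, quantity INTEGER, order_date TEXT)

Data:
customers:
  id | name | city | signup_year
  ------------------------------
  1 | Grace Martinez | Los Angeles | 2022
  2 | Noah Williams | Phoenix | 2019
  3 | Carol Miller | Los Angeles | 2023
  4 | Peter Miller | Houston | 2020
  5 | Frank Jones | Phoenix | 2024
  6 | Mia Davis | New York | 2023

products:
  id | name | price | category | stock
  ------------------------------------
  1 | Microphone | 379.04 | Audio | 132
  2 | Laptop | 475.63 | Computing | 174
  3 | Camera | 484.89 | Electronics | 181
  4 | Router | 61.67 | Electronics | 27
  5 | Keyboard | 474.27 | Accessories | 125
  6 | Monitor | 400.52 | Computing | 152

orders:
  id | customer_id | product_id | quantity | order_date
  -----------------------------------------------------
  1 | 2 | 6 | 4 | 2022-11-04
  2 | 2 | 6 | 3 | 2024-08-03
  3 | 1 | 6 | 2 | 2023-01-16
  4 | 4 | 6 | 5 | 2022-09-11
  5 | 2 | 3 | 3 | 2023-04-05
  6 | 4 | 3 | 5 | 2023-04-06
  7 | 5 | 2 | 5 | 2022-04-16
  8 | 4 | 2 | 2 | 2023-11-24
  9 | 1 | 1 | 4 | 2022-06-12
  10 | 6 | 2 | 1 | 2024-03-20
SELECT name, stock FROM products WHERE stock BETWEEN 79 AND 146

Execution result:
name | stock
Microphone | 132
Keyboard | 125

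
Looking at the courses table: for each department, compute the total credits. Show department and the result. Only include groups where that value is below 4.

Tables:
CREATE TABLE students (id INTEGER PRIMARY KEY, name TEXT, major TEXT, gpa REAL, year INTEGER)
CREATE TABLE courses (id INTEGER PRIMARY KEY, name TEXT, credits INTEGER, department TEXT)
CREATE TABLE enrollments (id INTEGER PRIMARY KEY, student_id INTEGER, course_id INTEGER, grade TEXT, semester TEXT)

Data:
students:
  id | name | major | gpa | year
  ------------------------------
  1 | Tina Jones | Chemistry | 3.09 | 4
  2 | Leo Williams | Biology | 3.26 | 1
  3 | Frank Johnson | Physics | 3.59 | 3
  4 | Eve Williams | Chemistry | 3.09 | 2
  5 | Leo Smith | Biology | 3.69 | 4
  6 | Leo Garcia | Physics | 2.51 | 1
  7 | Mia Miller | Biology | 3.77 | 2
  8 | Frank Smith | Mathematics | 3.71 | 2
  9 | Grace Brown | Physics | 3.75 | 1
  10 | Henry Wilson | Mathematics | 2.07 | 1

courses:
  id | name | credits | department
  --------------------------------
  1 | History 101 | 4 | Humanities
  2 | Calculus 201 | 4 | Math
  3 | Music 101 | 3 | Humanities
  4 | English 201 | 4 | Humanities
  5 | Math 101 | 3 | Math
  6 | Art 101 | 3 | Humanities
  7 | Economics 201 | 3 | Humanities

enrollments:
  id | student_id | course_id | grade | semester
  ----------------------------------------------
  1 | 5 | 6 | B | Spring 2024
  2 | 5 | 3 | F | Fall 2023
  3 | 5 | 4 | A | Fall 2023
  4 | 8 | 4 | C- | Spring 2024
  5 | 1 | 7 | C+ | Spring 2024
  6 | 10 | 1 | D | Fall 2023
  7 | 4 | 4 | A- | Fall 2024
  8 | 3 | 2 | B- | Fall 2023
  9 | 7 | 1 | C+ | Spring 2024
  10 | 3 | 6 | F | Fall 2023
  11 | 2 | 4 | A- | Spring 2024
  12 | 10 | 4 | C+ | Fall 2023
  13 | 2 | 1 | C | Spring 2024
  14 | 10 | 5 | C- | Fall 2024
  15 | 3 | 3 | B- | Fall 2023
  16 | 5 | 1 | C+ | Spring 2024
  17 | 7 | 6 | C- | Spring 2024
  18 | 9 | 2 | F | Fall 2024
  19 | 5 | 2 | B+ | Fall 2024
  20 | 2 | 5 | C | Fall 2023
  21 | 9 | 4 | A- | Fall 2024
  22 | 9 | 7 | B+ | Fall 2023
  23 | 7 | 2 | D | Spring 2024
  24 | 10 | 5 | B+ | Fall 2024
SELECT department, SUM(credits) AS sum_credits FROM courses GROUP BY department HAVING SUM(credits) < 4

Execution result:
(no rows)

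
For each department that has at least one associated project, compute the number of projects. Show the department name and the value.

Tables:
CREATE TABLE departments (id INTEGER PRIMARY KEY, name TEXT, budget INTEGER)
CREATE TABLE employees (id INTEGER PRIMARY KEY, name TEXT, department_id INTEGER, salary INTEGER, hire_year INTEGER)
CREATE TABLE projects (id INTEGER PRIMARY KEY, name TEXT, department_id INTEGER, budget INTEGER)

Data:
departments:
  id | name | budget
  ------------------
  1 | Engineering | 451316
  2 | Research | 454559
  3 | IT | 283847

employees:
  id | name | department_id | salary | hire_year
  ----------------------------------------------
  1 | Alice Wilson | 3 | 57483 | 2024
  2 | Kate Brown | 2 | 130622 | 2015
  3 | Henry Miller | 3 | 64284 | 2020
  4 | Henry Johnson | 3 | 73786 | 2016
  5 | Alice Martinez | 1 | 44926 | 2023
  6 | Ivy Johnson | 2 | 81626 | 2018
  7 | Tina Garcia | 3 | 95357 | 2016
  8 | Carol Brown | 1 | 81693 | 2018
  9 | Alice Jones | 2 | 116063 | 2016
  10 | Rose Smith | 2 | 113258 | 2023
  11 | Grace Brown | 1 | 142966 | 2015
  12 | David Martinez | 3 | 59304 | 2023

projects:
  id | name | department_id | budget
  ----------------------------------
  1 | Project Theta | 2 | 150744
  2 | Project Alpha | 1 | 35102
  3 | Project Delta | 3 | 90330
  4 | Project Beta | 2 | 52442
SELECT p.name, COUNT(*) AS n FROM projects c JOIN departments p ON c.department_id = p.id GROUP BY p.id, p.name

Execution result:
name | n
Engineering | 1
Research | 2
IT | 1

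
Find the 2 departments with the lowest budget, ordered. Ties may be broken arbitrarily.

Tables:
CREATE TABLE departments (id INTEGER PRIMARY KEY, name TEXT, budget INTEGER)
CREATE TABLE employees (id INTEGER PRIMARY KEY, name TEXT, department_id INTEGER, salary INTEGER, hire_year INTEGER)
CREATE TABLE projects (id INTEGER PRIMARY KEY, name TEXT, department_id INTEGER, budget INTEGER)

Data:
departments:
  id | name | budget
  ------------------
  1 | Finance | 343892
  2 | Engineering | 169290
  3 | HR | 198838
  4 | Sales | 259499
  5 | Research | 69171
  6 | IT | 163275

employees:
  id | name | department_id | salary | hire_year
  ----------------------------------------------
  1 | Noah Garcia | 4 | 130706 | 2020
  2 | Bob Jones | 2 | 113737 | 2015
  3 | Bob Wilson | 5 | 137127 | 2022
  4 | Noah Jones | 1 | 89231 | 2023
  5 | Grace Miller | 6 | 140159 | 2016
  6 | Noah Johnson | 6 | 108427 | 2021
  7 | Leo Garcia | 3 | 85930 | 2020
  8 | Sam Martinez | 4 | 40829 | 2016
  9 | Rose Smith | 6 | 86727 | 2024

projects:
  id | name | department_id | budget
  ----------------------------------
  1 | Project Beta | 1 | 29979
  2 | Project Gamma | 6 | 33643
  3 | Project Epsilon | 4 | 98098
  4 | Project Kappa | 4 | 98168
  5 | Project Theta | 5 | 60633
SELECT name, budget FROM departments ORDER BY budget ASC LIMIT 2

Execution result:
name | budget
Research | 69171
IT | 163275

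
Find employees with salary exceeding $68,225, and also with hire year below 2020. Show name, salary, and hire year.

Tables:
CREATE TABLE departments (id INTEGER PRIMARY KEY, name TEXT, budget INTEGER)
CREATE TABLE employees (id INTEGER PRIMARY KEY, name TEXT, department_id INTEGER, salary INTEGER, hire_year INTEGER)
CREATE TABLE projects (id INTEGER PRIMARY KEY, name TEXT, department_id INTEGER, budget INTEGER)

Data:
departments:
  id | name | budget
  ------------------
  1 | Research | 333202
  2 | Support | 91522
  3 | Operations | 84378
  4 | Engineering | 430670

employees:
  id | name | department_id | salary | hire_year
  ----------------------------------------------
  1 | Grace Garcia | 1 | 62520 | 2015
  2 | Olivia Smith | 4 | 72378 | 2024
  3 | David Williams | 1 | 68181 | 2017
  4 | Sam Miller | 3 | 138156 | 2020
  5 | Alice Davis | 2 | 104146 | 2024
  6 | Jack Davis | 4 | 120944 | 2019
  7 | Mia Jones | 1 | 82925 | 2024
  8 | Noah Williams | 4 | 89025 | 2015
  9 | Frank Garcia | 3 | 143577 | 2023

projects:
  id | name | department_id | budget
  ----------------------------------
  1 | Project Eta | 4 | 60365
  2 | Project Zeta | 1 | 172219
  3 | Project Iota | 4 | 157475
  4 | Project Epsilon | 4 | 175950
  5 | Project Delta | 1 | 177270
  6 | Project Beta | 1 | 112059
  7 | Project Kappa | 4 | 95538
SELECT name, salary, hire_year FROM employees WHERE salary > 68225 AND hire_year < 2020

Execution result:
name | salary | hire_year
Jack Davis | 120944 | 2019
Noah Williams | 89025 | 2015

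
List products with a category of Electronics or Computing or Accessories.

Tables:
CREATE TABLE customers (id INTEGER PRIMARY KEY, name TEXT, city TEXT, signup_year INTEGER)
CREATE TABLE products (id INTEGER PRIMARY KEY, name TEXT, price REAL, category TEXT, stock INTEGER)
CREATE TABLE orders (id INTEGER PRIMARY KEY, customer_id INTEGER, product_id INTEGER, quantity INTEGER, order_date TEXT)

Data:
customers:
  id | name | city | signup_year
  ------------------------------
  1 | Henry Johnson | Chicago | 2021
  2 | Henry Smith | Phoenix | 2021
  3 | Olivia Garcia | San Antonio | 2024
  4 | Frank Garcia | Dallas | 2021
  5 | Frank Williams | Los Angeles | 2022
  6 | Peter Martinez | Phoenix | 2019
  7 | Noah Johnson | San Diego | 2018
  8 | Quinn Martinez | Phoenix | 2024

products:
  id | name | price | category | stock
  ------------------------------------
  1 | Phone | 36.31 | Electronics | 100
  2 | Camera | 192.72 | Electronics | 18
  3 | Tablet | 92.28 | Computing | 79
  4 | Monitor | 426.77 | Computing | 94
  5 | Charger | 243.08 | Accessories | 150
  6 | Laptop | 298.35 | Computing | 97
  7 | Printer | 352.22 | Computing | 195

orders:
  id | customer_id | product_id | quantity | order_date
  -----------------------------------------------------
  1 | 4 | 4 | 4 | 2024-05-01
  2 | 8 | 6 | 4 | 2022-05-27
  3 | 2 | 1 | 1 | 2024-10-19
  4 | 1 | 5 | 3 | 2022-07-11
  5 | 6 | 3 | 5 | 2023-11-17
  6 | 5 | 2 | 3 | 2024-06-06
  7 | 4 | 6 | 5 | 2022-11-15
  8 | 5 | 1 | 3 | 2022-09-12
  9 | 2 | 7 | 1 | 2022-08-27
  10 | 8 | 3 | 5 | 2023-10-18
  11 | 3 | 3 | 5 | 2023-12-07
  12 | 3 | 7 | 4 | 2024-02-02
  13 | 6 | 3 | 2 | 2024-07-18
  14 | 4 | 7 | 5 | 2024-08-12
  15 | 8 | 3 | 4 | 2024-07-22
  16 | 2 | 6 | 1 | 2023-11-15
SELECT name, category FROM products WHERE category IN ('Electronics', 'Computing', 'Accessories')

Execution result:
name | category
Phone | Electronics
Camera | Electronics
Tablet | Computing
Monitor | Computing
Charger | Accessories
Laptop | Computing
Printer | Computing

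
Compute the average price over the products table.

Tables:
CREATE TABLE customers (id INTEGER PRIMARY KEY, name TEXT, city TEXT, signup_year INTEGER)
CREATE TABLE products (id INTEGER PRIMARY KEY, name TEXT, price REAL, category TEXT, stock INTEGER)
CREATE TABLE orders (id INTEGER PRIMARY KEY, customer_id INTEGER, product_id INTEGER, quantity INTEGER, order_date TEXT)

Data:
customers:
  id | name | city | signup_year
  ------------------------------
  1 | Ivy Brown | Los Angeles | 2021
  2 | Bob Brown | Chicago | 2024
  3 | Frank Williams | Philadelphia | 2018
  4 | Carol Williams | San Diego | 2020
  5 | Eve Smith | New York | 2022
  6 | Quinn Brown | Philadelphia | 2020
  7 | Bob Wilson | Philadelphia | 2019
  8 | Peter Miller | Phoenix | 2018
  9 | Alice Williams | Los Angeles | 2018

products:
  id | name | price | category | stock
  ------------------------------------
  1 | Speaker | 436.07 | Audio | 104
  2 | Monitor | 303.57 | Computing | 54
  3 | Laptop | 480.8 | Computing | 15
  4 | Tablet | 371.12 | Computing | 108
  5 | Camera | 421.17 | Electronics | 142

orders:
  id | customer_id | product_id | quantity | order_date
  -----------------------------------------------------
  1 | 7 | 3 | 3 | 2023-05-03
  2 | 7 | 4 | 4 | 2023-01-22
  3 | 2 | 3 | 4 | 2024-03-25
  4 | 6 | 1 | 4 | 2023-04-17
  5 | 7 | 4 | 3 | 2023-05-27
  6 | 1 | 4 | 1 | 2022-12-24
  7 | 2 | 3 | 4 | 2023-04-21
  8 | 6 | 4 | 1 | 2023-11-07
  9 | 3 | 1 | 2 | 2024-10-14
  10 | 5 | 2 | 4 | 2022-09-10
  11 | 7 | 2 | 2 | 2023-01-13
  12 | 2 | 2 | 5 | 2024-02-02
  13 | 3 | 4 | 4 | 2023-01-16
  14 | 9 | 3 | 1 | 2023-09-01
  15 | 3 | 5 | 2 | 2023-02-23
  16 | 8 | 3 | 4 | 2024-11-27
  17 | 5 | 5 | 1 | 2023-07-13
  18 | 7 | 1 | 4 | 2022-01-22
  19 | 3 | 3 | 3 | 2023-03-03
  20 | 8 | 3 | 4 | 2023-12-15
SELECT AVG(price) FROM products

Execution result:
402.55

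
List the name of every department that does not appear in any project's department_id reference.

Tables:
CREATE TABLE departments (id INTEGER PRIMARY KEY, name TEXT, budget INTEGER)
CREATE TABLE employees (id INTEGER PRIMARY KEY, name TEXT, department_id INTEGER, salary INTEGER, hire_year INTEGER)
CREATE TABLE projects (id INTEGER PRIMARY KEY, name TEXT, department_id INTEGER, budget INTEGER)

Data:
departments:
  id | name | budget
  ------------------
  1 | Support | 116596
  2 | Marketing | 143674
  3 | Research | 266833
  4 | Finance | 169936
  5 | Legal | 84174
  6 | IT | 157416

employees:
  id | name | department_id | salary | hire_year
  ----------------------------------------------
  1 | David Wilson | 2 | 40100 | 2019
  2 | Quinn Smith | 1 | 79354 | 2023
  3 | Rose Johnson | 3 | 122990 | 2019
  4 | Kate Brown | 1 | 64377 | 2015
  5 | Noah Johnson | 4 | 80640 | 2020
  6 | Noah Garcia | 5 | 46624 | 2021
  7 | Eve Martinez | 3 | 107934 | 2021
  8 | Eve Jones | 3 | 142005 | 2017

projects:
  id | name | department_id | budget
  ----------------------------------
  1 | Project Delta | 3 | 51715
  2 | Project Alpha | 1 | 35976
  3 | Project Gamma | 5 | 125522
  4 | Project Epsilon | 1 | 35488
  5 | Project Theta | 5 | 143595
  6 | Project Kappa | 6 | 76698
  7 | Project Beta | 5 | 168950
SELECT p.name FROM departments p LEFT JOIN projects c ON c.department_id = p.id WHERE c.id IS NULL

Execution result:
name
Marketing
Finance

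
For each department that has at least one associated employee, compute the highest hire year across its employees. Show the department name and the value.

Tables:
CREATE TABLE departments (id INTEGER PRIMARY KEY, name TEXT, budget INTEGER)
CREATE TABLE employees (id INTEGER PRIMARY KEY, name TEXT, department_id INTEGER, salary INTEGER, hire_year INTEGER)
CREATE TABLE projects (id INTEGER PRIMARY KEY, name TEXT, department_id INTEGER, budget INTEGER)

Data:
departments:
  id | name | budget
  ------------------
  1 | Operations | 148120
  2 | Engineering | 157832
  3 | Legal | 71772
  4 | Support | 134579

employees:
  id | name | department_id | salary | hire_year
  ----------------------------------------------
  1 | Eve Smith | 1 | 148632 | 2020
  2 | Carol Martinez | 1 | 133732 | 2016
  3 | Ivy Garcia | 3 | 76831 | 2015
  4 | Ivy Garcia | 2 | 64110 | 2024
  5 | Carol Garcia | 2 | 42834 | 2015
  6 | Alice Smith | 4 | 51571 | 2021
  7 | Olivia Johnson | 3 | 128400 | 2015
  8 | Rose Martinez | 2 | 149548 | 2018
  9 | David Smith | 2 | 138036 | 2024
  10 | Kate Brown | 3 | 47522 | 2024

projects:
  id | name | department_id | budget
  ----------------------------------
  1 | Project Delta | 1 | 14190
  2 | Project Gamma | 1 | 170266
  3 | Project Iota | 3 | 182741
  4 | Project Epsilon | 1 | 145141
SELECT p.name, MAX(c.hire_year) AS max_hire_year FROM employees c JOIN departments p ON c.department_id = p.id GROUP BY p.id, p.name

Execution result:
name | max_hire_year
Operations | 2020
Engineering | 2024
Legal | 2024
Support | 2021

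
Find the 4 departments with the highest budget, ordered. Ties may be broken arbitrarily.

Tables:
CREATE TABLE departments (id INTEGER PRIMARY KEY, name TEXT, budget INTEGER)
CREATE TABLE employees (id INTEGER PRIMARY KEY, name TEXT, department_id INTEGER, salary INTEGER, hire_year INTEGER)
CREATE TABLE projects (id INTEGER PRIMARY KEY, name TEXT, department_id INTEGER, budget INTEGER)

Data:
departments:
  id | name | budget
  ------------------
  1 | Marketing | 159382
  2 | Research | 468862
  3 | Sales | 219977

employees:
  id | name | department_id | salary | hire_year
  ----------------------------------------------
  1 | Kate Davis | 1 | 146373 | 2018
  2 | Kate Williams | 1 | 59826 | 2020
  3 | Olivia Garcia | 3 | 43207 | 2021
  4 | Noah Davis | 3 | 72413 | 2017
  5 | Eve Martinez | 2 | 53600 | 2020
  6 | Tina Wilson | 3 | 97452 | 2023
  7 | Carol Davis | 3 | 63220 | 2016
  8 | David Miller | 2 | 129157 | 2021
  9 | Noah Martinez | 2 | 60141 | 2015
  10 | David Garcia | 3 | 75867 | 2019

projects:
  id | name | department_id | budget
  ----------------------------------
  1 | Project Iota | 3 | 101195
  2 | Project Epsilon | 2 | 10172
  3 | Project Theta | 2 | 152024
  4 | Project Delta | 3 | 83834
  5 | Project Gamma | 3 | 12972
SELECT name, budget FROM departments ORDER BY budget DESC LIMIT 4

Execution result:
name | budget
Research | 468862
Sales | 219977
Marketing | 159382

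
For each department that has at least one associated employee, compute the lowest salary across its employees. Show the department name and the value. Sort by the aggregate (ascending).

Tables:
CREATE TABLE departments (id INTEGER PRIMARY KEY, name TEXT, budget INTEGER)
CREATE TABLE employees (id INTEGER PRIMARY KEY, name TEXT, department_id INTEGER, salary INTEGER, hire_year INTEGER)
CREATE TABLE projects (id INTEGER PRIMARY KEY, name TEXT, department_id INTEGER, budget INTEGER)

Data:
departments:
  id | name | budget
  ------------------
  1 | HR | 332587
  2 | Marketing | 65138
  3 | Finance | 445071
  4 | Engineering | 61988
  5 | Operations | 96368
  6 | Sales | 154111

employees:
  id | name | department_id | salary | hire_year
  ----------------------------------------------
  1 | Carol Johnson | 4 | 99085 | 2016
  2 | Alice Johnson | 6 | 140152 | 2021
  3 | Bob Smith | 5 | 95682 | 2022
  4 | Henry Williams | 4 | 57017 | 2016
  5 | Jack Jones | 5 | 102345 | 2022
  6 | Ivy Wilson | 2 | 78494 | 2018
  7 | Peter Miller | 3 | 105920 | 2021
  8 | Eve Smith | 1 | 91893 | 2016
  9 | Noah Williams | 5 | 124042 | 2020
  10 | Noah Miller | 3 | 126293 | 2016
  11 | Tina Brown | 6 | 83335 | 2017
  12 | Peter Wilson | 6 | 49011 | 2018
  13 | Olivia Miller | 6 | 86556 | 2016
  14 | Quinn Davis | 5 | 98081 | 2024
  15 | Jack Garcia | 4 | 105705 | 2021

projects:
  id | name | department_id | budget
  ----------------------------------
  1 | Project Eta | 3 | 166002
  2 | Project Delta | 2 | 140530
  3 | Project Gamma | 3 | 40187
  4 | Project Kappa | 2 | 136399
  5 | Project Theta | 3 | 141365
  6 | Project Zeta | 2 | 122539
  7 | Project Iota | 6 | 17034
SELECT p.name, MIN(c.salary) AS min_salary FROM employees c JOIN departments p ON c.department_id = p.id GROUP BY p.id, p.name ORDER BY min_salary ASC

Execution result:
name | min_salary
Sales | 49011
Engineering | 57017
Marketing | 78494
HR | 91893
Operations | 95682
Finance | 105920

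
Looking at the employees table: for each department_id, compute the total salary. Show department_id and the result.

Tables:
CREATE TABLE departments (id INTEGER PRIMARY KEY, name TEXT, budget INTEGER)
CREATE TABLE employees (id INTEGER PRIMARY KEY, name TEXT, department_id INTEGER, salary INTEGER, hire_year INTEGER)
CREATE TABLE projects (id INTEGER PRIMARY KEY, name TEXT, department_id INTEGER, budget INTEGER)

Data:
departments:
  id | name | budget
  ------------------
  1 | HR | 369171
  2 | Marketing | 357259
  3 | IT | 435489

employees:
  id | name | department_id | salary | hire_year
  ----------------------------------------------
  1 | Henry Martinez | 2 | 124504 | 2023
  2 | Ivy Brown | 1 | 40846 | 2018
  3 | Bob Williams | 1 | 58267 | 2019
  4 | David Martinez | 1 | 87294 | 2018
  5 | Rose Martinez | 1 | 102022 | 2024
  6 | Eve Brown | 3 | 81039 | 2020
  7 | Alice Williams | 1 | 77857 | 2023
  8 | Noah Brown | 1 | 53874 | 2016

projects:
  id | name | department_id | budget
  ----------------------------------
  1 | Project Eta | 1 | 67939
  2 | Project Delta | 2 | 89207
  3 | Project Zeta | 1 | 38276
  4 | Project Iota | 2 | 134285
SELECT department_id, SUM(salary) AS sum_salary FROM employees GROUP BY department_id

Execution result:
department_id | sum_salary
1 | 420160
2 | 124504
3 | 81039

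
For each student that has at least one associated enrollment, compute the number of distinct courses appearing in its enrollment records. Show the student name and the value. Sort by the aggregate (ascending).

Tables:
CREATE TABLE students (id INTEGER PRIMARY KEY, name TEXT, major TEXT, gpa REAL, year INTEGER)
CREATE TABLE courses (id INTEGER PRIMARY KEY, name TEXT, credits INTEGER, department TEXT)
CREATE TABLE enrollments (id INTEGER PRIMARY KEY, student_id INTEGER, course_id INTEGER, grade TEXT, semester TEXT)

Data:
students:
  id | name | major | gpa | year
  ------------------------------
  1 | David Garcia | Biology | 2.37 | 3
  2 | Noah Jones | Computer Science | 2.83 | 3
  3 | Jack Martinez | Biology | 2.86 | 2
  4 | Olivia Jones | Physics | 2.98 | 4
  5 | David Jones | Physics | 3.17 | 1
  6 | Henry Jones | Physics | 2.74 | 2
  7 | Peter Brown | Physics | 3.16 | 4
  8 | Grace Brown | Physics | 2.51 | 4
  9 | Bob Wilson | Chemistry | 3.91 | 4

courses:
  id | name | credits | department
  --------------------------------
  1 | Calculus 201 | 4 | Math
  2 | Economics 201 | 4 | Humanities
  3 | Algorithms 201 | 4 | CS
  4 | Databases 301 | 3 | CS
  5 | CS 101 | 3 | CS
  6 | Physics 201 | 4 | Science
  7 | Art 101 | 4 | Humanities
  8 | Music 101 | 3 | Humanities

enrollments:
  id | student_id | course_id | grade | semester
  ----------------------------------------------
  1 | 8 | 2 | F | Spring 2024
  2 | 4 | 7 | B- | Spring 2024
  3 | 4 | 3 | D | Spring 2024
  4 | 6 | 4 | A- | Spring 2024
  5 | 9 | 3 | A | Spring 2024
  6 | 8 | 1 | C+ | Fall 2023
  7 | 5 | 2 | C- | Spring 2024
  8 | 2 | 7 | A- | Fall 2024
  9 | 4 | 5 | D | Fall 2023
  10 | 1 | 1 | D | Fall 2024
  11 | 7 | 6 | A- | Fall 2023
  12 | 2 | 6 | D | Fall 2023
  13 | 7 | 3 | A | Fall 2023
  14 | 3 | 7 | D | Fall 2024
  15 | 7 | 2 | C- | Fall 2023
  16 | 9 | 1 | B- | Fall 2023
SELECT p.name, COUNT(DISTINCT c.course_id) AS distinct_course_count FROM enrollments c JOIN students p ON c.student_id = p.id GROUP BY p.id, p.name ORDER BY distinct_course_count ASC

Execution result:
name | distinct_course_count
David Garcia | 1
Jack Martinez | 1
David Jones | 1
Henry Jones | 1
Noah Jones | 2
Grace Brown | 2
Bob Wilson | 2
Olivia Jones | 3
Peter Brown | 3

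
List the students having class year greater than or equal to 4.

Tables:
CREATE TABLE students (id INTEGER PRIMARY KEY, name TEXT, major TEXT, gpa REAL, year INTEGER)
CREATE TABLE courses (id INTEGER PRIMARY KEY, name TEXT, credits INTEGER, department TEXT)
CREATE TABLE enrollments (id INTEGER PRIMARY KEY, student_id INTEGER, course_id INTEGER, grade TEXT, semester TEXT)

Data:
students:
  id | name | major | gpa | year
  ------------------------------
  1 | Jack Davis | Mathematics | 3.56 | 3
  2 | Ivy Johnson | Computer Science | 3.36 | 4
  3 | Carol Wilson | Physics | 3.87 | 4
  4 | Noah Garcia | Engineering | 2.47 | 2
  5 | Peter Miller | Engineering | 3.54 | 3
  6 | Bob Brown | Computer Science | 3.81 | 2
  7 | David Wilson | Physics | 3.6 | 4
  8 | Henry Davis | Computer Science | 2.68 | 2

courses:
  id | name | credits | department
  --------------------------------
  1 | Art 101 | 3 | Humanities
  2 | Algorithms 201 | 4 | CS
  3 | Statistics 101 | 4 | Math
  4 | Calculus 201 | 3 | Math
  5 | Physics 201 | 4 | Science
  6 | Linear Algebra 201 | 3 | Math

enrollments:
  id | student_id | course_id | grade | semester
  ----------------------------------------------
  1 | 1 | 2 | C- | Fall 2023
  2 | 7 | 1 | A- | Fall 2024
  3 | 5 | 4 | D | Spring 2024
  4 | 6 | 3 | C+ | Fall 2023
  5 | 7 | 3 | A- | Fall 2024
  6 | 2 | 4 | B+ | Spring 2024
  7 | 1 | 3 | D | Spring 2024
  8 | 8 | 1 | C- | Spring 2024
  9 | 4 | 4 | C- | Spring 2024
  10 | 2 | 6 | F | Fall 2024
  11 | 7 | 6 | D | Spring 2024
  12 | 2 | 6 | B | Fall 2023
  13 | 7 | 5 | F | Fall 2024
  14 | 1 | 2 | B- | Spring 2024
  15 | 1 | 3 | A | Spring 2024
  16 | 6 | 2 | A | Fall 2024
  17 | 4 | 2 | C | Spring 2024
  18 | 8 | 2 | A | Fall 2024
SELECT name, year FROM students WHERE year >= 4

Execution result:
name | year
Ivy Johnson | 4
Carol Wilson | 4
David Wilson | 4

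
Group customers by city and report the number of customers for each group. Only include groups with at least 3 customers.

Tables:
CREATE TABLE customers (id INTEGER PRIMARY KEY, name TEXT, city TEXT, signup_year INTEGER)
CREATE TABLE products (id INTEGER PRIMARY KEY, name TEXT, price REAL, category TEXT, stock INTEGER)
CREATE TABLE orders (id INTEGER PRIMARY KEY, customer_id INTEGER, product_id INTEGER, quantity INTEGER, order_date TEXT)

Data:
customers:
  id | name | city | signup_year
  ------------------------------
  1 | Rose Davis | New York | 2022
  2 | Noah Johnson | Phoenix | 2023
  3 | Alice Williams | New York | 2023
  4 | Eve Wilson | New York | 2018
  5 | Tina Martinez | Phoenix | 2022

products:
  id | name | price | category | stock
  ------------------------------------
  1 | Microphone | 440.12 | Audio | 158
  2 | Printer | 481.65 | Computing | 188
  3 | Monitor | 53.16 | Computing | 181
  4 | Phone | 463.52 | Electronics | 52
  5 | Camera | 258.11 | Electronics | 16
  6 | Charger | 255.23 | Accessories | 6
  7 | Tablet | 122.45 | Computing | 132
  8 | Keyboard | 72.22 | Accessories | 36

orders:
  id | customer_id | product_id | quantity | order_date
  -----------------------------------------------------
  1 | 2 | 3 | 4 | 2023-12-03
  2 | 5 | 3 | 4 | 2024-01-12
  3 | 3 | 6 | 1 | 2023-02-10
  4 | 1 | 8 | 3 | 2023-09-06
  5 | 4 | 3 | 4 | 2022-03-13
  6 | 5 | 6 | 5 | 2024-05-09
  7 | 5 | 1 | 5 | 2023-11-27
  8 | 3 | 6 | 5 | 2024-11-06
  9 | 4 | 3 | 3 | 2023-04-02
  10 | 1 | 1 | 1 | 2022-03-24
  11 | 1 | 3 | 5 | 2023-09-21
SELECT city, COUNT(*) AS n FROM customers GROUP BY city HAVING COUNT(*) >= 3

Execution result:
city | n
New York | 3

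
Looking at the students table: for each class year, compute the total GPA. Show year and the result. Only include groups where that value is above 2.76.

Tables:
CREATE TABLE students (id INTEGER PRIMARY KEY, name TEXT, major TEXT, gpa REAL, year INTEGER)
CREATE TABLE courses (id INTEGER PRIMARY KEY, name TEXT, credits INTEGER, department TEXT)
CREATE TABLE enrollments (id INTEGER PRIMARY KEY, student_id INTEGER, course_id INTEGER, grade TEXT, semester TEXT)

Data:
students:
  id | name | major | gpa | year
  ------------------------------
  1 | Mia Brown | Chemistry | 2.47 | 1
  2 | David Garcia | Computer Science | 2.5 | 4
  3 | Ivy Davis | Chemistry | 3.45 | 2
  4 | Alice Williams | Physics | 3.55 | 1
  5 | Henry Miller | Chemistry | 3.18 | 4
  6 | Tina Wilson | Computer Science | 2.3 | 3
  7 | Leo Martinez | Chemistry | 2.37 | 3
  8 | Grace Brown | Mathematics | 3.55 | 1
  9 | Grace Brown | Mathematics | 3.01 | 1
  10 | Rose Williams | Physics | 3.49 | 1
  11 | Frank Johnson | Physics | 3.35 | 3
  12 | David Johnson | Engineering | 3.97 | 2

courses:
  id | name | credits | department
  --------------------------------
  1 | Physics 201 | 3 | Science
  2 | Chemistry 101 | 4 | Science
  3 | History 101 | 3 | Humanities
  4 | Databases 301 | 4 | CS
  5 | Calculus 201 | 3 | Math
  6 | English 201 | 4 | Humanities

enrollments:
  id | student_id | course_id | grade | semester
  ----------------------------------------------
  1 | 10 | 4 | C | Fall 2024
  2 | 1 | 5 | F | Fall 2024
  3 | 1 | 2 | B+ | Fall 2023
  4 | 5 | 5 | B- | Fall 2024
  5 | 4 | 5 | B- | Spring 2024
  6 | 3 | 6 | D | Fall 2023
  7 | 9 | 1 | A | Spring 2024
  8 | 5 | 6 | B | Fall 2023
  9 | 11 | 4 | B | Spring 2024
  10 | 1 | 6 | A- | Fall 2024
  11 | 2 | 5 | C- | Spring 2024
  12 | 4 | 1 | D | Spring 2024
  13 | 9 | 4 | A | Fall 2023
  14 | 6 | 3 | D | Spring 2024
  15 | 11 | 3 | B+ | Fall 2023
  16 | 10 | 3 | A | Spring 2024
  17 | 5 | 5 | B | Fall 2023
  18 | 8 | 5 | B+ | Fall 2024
SELECT year, SUM(gpa) AS sum_gpa FROM students GROUP BY year HAVING SUM(gpa) > 2.76

Execution result:
year | sum_gpa
1 | 16.07
2 | 7.42
3 | 8.02
4 | 5.68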